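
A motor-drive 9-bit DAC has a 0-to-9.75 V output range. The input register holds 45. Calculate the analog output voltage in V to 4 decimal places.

0.8569 V

LSB = 9.75 V / 2^9 = 19.043 mV.
V_out = 0 + 45 × 0.019043 V = 0.856934 V.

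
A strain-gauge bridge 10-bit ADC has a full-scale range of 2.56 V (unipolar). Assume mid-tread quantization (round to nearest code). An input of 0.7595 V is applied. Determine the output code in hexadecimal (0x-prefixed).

code 0x130 (decimal 304)

LSB = 2.56 V / 1024 = 2.500 mV.
(V_in − V_low)/LSB = (0.7595 − 0) / 0.0025 = 303.800.
round(303.800) = 304.
In hexadecimal (0x-prefixed): 0x130.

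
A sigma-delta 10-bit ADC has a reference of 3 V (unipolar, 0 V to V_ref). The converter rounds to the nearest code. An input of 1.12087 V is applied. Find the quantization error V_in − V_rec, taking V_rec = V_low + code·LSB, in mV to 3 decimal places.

One LSB is 3 V / 1024 = 2.930 mV.
Scaled input = 382.5903 LSBs, so code = 383.
Code 383 maps back to 0 + 383×0.00292969 V = 1.1220703 V.
Difference: -0.00120031 V → -1.200 mV.

-1.200 mV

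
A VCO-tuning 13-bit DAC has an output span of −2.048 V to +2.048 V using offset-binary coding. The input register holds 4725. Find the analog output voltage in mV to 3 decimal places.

314.500 mV

LSB = 4.096 V / 2^13 = 0.500 mV.
V_out = (−2.048) + 4725 × 0.0005 V = 0.3145 V.
= 314.500 mV.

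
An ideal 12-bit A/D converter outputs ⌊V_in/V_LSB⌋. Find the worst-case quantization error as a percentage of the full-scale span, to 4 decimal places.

0.0244 %

Truncating → worst-case error = 1 LSB = V_FS/2^12, so 100/4096 = 0.0244141 % of full scale.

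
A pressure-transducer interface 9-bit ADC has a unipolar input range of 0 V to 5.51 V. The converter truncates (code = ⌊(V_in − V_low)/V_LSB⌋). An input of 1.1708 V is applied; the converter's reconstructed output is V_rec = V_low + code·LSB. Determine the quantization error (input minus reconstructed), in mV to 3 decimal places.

One LSB is 5.51 V / 512 = 10.762 mV.
(1.1708 − 0)/0.0107617 = 108.7930; ⌊·⌋ gives code 108.
Code 108 maps back to 0 + 108×0.0107617 V = 1.1622656 V.
Error = 1.1708 − 1.1622656 = 0.00853438 V = 8.534 mV.

8.534 mV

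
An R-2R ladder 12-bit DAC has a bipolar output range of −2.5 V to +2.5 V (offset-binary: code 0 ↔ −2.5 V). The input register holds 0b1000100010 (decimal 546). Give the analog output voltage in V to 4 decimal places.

-1.8335 V

LSB = 5 V / 2^12 = 1.221 mV.
Code 0b1000100010 = 546 decimal.
V_out = (−2.5) + 546 × 0.0012207 V = -1.8335 V.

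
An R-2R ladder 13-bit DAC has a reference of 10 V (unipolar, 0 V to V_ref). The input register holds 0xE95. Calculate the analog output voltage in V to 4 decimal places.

4.5569 V

LSB = 10 V / 2^13 = 1.221 mV.
Code 0xE95 = 3733 decimal.
V_out = 0 + 3733 × 0.0012207 V = 4.55688 V.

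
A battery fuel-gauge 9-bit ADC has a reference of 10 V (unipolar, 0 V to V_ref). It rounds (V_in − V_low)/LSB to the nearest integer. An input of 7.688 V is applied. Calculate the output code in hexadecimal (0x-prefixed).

code 0x18A (decimal 394)

With 512 levels over 10 V, one step is 19.531 mV.
(V_in − V_low)/LSB = (7.688 − 0) / 0.0195312 = 393.626.
So the output code is 394.
In hexadecimal (0x-prefixed): 0x18A.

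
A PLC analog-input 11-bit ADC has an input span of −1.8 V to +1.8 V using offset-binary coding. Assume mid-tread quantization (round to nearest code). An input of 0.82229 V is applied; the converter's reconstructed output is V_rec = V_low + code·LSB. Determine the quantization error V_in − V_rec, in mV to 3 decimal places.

LSB = 3.6/2^11 = 1.758 mV.
Scaled input = 1491.7916 LSBs, so code = 1492.
Code 1492 maps back to (−1.8) + 1492×0.00175781 V = 0.82265625 V.
Error = 0.82229 − 0.82265625 = -0.00036625 V = -0.366 mV.

-0.366 mV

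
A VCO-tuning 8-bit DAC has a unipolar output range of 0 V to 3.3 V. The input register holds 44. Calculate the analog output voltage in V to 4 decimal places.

0.5672 V

LSB = 3.3 V / 2^8 = 12.891 mV.
V_out = 0 + 44 × 0.0128906 V = 0.567187 V.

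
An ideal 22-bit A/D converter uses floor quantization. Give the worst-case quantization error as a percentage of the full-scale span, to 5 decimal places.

0.00002 %

Truncating → worst-case error = 1 LSB = V_FS/2^22, so 100/4194304 = 2.38419e-05 % of full scale.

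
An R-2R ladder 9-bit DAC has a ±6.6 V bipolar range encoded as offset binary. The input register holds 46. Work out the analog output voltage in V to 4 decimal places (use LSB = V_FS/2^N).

-5.4141 V

LSB = 13.2 V / 2^9 = 25.781 mV.
V_out = (−6.6) + 46 × 0.0257812 V = -5.41406 V.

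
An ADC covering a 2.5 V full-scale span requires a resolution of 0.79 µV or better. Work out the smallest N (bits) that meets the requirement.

22 bits

Number of steps required ≥ 2.5 V / 0.79 µV = 3164556.96.
Need 2^N ≥ 3164556.96; 2^21 = 2097152, 2^22 = 4194304.
Minimum N = 22.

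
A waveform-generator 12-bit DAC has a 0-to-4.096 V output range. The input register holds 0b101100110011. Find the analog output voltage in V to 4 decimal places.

2.8670 V

LSB = 4.096 V / 2^12 = 1.000 mV.
Code 0b101100110011 = 2867 decimal.
V_out = 0 + 2867 × 0.001 V = 2.867 V.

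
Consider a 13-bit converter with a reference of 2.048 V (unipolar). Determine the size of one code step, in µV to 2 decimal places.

Full-scale span = 2.048 V.
LSB = 2.048 / 2^13 = 2.048 / 8192 = 0.00025 V = 250.00 µV.

250.00 µV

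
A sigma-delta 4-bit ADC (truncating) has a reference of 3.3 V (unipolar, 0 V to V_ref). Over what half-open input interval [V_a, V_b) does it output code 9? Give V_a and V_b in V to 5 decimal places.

LSB = 3.3/2^4 = 206.250 mV.
V_a = V_low + 9·LSB = 1.85625 V; V_b = V_low + 10·LSB = 2.0625 V.

[1.85625 V, 2.06250 V)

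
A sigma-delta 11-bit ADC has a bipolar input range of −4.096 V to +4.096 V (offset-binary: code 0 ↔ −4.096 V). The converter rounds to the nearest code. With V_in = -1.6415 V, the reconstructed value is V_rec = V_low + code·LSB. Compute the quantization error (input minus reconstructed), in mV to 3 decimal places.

-1.500 mV

LSB = 8.192/2^11 = 4.000 mV.
(V_in − V_low)/LSB = (-1.6415 − (−4.096))/0.004 = 613.6250 → code 614 (round).
Code 614 maps back to (−4.096) + 614×0.004 V = -1.64 V.
Error = -1.6415 − (−1.64) = -0.0015 V = -1.500 mV.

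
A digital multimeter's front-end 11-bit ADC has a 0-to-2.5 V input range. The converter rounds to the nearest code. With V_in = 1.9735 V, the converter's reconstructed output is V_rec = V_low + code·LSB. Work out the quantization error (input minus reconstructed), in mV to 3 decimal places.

One LSB is 2.5 V / 2048 = 1.221 mV.
Scaled input = 1616.6912 LSBs, so code = 1617.
V_rec = 0 + 1617·0.0012207 = 1.973877 V.
V_in − V_rec = -0.000376953 V = -0.377 mV.

-0.377 mV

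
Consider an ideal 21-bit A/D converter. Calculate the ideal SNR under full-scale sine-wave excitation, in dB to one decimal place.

SNR ≈ 6.02·N + 1.76 dB = 6.02·21 + 1.76 = 128.18 dB.

128.2 dB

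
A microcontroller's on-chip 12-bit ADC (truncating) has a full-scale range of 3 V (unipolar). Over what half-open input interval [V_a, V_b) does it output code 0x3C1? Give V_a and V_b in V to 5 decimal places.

[0.70386 V, 0.70459 V)

LSB = 3/2^12 = 0.732 mV.
Code 0x3C1 = 961 decimal.
V_a = V_low + 961·LSB = 0.703857 V; V_b = V_low + 962·LSB = 0.70459 V.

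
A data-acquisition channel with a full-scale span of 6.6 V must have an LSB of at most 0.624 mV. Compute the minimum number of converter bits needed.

14 bits

Number of steps required ≥ 6.6 V / 0.624 mV = 10576.92.
Need 2^N ≥ 10576.92; 2^13 = 8192, 2^14 = 16384.
Minimum N = 14.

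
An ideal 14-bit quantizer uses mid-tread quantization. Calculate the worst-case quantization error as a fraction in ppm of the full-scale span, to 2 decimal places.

30.52 ppm

Rounding → worst-case error = ½ LSB = V_FS/2^15, so 1e+06/32768 = 30.5176 ppm of full scale.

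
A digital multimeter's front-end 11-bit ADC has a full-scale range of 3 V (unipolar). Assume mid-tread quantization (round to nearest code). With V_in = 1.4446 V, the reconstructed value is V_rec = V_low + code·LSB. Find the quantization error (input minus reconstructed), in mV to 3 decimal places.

LSB = 3/2^11 = 1.465 mV.
(1.4446 − 0)/0.00146484 = 986.1803; round gives code 986.
Reconstructed: 1.4443359 V.
Difference: 0.000264062 V → 0.264 mV.

0.264 mV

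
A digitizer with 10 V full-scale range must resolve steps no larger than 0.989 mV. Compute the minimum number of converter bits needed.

14 bits

Number of steps required ≥ 10 V / 0.989 mV = 10111.22.
Need 2^N ≥ 10111.22; 2^13 = 8192, 2^14 = 16384.
Minimum N = 14.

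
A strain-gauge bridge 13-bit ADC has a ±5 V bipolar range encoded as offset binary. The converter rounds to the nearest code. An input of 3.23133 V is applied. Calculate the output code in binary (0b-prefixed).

Full-scale span = 10 V; LSB = 10/2^13 = 1.221 mV.
Input sits at 6743.106 steps above V_low.
Round → code 6743.
In binary (0b-prefixed): 0b1101001010111.

code 0b1101001010111 (decimal 6743)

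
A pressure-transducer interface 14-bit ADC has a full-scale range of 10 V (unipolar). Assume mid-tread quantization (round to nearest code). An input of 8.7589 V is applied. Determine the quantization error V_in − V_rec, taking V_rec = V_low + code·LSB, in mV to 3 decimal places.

Step size: 10 V ÷ 2^14 = 0.610 mV.
(V_in − V_low)/LSB = (8.7589 − 0)/0.000610352 = 14350.5818 → code 14351 (round).
Reconstructed: 8.7591553 V.
Error = 8.7589 − 8.7591553 = -0.000255273 V = -0.255 mV.

-0.255 mV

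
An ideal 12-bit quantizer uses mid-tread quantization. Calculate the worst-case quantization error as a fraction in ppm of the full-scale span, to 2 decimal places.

122.07 ppm

Rounding → worst-case error = ½ LSB = V_FS/2^13, so 1e+06/8192 = 122.07 ppm of full scale.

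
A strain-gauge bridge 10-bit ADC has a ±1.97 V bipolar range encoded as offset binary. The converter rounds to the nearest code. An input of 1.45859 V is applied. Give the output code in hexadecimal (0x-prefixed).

code 0x37B (decimal 891)

LSB = 3.94 V / 1024 = 3.848 mV.
Input sits at 891.085 steps above V_low.
round(891.085) = 891.
In hexadecimal (0x-prefixed): 0x37B.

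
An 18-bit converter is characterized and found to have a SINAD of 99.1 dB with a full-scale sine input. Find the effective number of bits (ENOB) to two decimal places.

ENOB = (SINAD − 1.76) / 6.02 = (99.1 − 1.76)/6.02 = 16.169.

16.17 bits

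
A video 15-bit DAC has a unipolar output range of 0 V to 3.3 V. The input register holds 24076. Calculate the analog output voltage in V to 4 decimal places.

2.4246 V

LSB = 3.3 V / 2^15 = 100.71 µV.
V_out = 0 + 24076 × 0.000100708 V = 2.42465 V.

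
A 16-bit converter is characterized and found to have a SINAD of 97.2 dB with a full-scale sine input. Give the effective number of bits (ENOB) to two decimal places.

15.85 bits

ENOB = (SINAD − 1.76) / 6.02 = (97.2 − 1.76)/6.02 = 15.854.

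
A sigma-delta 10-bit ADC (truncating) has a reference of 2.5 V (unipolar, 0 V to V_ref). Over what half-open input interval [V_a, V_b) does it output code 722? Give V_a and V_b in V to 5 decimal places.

[1.76270 V, 1.76514 V)

LSB = 2.5/2^10 = 2.441 mV.
V_a = V_low + 722·LSB = 1.7627 V; V_b = V_low + 723·LSB = 1.76514 V.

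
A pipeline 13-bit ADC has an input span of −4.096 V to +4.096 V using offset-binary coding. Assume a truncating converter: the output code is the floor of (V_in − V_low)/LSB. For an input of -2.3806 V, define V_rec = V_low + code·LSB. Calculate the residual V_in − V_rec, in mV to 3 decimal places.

0.400 mV

LSB = 8.192/2^13 = 1.000 mV.
Scaled input = 1715.4000 LSBs, so code = 1715.
V_rec = (−4.096) + 1715·0.001 = -2.381 V.
V_in − V_rec = 0.0004 V = 0.400 mV.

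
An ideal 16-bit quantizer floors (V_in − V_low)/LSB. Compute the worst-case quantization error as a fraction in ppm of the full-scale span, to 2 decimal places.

15.26 ppm

Truncating → worst-case error = 1 LSB = V_FS/2^16, so 1e+06/65536 = 15.2588 ppm of full scale.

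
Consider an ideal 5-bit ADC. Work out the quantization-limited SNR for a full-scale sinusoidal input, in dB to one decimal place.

31.9 dB

SNR ≈ 6.02·N + 1.76 dB = 6.02·5 + 1.76 = 31.86 dB.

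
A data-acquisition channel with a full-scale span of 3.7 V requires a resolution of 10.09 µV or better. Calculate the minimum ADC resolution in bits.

19 bits

Number of steps required ≥ 3.7 V / 10.09 µV = 366699.70.
Need 2^N ≥ 366699.70; 2^18 = 262144, 2^19 = 524288.
Minimum N = 19.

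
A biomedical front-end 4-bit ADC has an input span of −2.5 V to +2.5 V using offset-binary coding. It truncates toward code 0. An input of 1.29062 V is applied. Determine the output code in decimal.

code 12

Full-scale span = 5 V; LSB = 5/2^4 = 312.500 mV.
Input sits at 12.130 steps above V_low.
Floor → code 12.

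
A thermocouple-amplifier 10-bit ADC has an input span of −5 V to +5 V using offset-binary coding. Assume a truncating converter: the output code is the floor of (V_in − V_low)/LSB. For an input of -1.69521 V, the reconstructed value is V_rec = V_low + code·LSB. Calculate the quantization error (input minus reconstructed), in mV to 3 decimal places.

LSB = 10/2^10 = 9.766 mV.
(V_in − V_low)/LSB = (-1.69521 − (−5))/0.00976562 = 338.4105 → code 338 (floor).
Code 338 maps back to (−5) + 338×0.00976562 V = -1.6992188 V.
Difference: 0.00400875 V → 4.009 mV.

4.009 mV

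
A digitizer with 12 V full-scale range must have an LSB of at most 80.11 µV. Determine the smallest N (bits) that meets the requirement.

Number of steps required ≥ 12 V / 80.11 µV = 149794.03.
Need 2^N ≥ 149794.03; 2^17 = 131072, 2^18 = 262144.
Minimum N = 18.

18 bits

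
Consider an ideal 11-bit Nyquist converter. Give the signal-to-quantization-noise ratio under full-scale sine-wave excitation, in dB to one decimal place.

68.0 dB

SNR ≈ 6.02·N + 1.76 dB = 6.02·11 + 1.76 = 67.98 dB.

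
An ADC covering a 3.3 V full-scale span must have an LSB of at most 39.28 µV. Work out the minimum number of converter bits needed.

17 bits

Number of steps required ≥ 3.3 V / 39.28 µV = 84012.22.
Need 2^N ≥ 84012.22; 2^16 = 65536, 2^17 = 131072.
Minimum N = 17.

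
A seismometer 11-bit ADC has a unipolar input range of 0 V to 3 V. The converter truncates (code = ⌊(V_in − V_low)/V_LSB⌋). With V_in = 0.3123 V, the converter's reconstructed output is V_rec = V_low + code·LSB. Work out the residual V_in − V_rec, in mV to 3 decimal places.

0.288 mV

Step size: 3 V ÷ 2^11 = 1.465 mV.
Scaled input = 213.1968 LSBs, so code = 213.
Reconstructed: 0.31201172 V.
Error = 0.3123 − 0.31201172 = 0.000288281 V = 0.288 mV.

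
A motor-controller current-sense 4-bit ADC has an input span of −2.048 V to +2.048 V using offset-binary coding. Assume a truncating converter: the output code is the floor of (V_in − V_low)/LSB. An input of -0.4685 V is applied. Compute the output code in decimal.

code 6

LSB = 4.096 V / 16 = 256.000 mV.
(-0.4685 − (−2.048)) / 0.256 = 6.170 LSBs.
Floor → code 6.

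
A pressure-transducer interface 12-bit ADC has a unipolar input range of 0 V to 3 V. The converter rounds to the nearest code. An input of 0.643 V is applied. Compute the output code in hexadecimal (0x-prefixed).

code 0x36E (decimal 878)

With 4096 levels over 3 V, one step is 0.732 mV.
(0.643 − 0) / 0.000732422 = 877.909 LSBs.
Round → code 878.
In hexadecimal (0x-prefixed): 0x36E.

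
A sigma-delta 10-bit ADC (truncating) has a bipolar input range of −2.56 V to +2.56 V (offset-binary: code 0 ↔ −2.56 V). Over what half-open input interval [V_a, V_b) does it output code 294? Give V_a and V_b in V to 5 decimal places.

[-1.09000 V, -1.08500 V)

LSB = 5.12/2^10 = 5.000 mV.
V_a = V_low + 294·LSB = -1.09 V; V_b = V_low + 295·LSB = -1.085 V.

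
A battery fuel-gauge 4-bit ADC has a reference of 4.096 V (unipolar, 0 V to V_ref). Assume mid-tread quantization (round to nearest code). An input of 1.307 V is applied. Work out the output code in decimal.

LSB = 4.096 V / 16 = 256.000 mV.
Input sits at 5.105 steps above V_low.
Round → code 5.

code 5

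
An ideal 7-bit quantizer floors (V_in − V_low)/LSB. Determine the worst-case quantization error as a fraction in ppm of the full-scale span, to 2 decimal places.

7812.50 ppm

Truncating → worst-case error = 1 LSB = V_FS/2^7, so 1e+06/128 = 7812.5 ppm of full scale.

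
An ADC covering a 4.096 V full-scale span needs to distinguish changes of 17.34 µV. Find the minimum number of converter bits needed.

18 bits

Number of steps required ≥ 4.096 V / 17.34 µV = 236216.84.
Need 2^N ≥ 236216.84; 2^17 = 131072, 2^18 = 262144.
Minimum N = 18.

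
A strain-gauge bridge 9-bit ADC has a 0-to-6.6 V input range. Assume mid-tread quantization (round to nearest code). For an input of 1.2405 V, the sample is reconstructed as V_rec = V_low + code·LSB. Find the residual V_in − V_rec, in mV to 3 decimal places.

Step size: 6.6 V ÷ 2^9 = 12.891 mV.
(V_in − V_low)/LSB = (1.2405 − 0)/0.0128906 = 96.2327 → code 96 (round).
V_rec = 0 + 96·0.0128906 = 1.2375 V.
Difference: 0.003 V → 3.000 mV.

3.000 mV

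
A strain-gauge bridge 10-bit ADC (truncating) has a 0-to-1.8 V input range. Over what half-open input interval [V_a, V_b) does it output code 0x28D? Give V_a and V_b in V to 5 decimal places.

LSB = 1.8/2^10 = 1.758 mV.
Code 0x28D = 653 decimal.
V_a = V_low + 653·LSB = 1.14785 V; V_b = V_low + 654·LSB = 1.14961 V.

[1.14785 V, 1.14961 V)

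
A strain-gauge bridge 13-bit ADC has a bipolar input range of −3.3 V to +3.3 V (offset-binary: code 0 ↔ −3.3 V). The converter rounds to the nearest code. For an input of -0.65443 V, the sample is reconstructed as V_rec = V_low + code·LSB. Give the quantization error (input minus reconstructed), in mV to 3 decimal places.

-0.231 mV

Step size: 6.6 V ÷ 2^13 = 0.806 mV.
(V_in − V_low)/LSB = (-0.65443 − (−3.3))/0.000805664 = 3283.7136 → code 3284 (round).
Code 3284 maps back to (−3.3) + 3284×0.000805664 V = -0.65419922 V.
Difference: -0.000230781 V → -0.231 mV.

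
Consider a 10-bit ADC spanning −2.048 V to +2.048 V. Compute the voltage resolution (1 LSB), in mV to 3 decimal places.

Full-scale span = 4.096 V.
LSB = 4.096 / 2^10 = 4.096 / 1024 = 0.004 V = 4.000 mV.

4.000 mV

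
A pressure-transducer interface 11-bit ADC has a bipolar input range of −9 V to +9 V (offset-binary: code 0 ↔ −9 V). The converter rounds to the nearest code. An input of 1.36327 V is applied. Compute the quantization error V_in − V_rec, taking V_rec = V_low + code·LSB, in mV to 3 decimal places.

One LSB is 18 V / 2048 = 8.789 mV.
Scaled input = 1179.1098 LSBs, so code = 1179.
Code 1179 maps back to (−9) + 1179×0.00878906 V = 1.3623047 V.
Error = 1.36327 − 1.3623047 = 0.000965313 V = 0.965 mV.

0.965 mV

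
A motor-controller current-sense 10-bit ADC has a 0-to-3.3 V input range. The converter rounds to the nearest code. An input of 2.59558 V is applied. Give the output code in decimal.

code 805

With 1024 levels over 3.3 V, one step is 3.223 mV.
Input sits at 805.416 steps above V_low.
round(805.416) = 805.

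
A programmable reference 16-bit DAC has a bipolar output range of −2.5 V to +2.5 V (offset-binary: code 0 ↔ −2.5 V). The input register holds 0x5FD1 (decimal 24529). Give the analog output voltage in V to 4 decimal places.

LSB = 5 V / 2^16 = 76.29 µV.
Code 0x5FD1 = 24529 decimal.
V_out = (−2.5) + 24529 × 7.62939e-05 V = -0.628586 V.

-0.6286 V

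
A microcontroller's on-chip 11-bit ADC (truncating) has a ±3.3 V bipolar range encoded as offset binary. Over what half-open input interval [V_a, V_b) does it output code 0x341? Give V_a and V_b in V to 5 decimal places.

LSB = 6.6/2^11 = 3.223 mV.
Code 0x341 = 833 decimal.
V_a = V_low + 833·LSB = -0.615527 V; V_b = V_low + 834·LSB = -0.612305 V.

[-0.61553 V, -0.61230 V)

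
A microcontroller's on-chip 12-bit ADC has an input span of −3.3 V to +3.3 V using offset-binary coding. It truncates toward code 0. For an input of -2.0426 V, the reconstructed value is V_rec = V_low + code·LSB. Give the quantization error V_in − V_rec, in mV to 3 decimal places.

0.564 mV

One LSB is 6.6 V / 4096 = 1.611 mV.
(-2.0426 − (−3.3))/0.00161133 = 780.3501; ⌊·⌋ gives code 780.
V_rec = (−3.3) + 780·0.00161133 = -2.0431641 V.
Difference: 0.000564063 V → 0.564 mV.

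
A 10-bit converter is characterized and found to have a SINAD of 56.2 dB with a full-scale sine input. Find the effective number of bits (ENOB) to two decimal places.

9.04 bits

ENOB = (SINAD − 1.76) / 6.02 = (56.2 − 1.76)/6.02 = 9.043.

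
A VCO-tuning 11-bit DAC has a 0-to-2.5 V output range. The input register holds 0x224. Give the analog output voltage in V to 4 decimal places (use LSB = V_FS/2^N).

0.6689 V

LSB = 2.5 V / 2^11 = 1.221 mV.
Code 0x224 = 548 decimal.
V_out = 0 + 548 × 0.0012207 V = 0.668945 V.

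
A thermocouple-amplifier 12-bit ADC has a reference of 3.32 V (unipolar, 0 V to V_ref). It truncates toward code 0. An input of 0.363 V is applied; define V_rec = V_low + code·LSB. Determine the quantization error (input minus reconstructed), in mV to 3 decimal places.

0.686 mV

Step size: 3.32 V ÷ 2^12 = 0.811 mV.
(V_in − V_low)/LSB = (0.363 − 0)/0.000810547 = 447.8458 → code 447 (floor).
V_rec = 0 + 447·0.000810547 = 0.36231445 V.
Error = 0.363 − 0.36231445 = 0.000685547 V = 0.686 mV.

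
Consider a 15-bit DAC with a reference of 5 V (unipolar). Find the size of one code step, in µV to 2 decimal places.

Full-scale span = 5 V.
LSB = 5 / 2^15 = 5 / 32768 = 0.000152588 V = 152.59 µV.

152.59 µV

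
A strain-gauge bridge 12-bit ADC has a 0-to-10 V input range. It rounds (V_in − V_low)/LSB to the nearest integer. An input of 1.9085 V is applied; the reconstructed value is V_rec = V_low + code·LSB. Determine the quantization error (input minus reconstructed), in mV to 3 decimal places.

-0.680 mV

One LSB is 10 V / 4096 = 2.441 mV.
(1.9085 − 0)/0.00244141 = 781.7216; round gives code 782.
Reconstructed: 1.9091797 V.
V_in − V_rec = -0.000679687 V = -0.680 mV.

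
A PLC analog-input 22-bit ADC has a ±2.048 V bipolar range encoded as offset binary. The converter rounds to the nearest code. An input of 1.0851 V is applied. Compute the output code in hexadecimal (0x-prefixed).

code 0x30F466 (decimal 3208294)

With 4194304 levels over 4.096 V, one step is 0.98 µV.
Input sits at 3208294.400 steps above V_low.
round(3208294.400) = 3208294.
In hexadecimal (0x-prefixed): 0x30F466.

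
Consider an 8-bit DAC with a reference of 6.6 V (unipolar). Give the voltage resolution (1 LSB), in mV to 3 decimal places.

25.781 mV

Full-scale span = 6.6 V.
LSB = 6.6 / 2^8 = 6.6 / 256 = 0.0257812 V = 25.781 mV.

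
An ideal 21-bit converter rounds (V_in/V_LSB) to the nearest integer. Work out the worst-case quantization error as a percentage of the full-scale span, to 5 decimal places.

Rounding → worst-case error = ½ LSB = V_FS/2^22, so 100/4194304 = 2.38419e-05 % of full scale.

0.00002 %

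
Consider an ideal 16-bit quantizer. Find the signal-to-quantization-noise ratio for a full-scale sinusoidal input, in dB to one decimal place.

SNR ≈ 6.02·N + 1.76 dB = 6.02·16 + 1.76 = 98.08 dB.

98.1 dB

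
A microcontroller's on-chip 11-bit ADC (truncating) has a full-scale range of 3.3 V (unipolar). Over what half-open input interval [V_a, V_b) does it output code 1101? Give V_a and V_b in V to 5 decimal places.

[1.77407 V, 1.77568 V)

LSB = 3.3/2^11 = 1.611 mV.
V_a = V_low + 1101·LSB = 1.77407 V; V_b = V_low + 1102·LSB = 1.77568 V.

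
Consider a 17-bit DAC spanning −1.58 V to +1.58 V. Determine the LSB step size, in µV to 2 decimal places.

24.11 µV

Full-scale span = 3.16 V.
LSB = 3.16 / 2^17 = 3.16 / 131072 = 2.41089e-05 V = 24.11 µV.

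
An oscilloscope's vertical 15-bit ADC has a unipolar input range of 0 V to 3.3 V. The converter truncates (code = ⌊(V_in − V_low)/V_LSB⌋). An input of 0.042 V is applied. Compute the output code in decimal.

code 417

LSB = 3.3 V / 32768 = 100.71 µV.
(0.042 − 0) / 0.000100708 = 417.047 LSBs.
⌊·⌋(417.047) = 417.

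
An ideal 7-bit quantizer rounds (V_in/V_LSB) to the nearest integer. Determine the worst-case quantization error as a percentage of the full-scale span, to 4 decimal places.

Rounding → worst-case error = ½ LSB = V_FS/2^8, so 100/256 = 0.390625 % of full scale.

0.3906 %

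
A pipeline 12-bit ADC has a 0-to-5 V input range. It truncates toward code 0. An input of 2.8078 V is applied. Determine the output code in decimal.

code 2300

With 4096 levels over 5 V, one step is 1.221 mV.
(V_in − V_low)/LSB = (2.8078 − 0) / 0.0012207 = 2300.150.
So the output code is 2300.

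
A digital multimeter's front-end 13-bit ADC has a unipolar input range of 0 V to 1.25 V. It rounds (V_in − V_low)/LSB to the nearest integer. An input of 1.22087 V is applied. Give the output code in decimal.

With 8192 levels over 1.25 V, one step is 152.59 µV.
(1.22087 − 0) / 0.000152588 = 8001.094 LSBs.
Round → code 8001.

code 8001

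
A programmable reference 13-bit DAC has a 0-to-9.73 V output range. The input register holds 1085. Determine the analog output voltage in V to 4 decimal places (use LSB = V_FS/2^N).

LSB = 9.73 V / 2^13 = 1.188 mV.
V_out = 0 + 1085 × 0.00118774 V = 1.2887 V.

1.2887 V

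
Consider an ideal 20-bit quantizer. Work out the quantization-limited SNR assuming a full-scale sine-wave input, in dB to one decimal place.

SNR ≈ 6.02·N + 1.76 dB = 6.02·20 + 1.76 = 122.16 dB.

122.2 dB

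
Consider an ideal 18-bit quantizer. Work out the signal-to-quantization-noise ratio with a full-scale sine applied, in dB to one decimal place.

110.1 dB

SNR ≈ 6.02·N + 1.76 dB = 6.02·18 + 1.76 = 110.12 dB.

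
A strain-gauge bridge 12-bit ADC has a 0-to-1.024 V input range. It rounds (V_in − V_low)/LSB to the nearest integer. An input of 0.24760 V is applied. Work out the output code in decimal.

Full-scale span = 1.024 V; LSB = 1.024/2^12 = 250.00 µV.
(V_in − V_low)/LSB = (0.24760 − 0) / 0.00025 = 990.400.
Round → code 990.

code 990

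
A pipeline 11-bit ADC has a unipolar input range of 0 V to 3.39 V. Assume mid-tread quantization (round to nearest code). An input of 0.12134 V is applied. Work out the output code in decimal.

code 73

Full-scale span = 3.39 V; LSB = 3.39/2^11 = 1.655 mV.
Input sits at 73.305 steps above V_low.
round(73.305) = 73.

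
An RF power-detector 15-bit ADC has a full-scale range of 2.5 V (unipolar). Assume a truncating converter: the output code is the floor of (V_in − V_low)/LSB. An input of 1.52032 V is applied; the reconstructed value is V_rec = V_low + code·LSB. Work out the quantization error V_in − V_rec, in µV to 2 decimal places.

One LSB is 2.5 V / 32768 = 76.29 µV.
Scaled input = 19927.1383 LSBs, so code = 19927.
V_rec = 0 + 19927·7.62939e-05 = 1.5203094 V.
Difference: 1.05518e-05 V → 10.55 µV.

10.55 µV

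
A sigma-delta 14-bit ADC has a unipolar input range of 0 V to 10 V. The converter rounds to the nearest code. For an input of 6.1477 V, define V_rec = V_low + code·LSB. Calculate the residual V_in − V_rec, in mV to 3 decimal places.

Step size: 10 V ÷ 2^14 = 0.610 mV.
Scaled input = 10072.3917 LSBs, so code = 10072.
V_rec = 0 + 10072·0.000610352 = 6.1474609 V.
Error = 6.1477 − 6.1474609 = 0.000239062 V = 0.239 mV.

0.239 mV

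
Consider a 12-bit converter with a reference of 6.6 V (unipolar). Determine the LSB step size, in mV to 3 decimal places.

1.611 mV

Full-scale span = 6.6 V.
LSB = 6.6 / 2^12 = 6.6 / 4096 = 0.00161133 V = 1.611 mV.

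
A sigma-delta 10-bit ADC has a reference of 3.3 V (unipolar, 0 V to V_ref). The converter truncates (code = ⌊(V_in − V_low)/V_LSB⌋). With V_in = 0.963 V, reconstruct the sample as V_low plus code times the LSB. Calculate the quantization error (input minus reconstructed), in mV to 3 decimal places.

Step size: 3.3 V ÷ 2^10 = 3.223 mV.
(V_in − V_low)/LSB = (0.963 − 0)/0.00322266 = 298.8218 → code 298 (floor).
Reconstructed: 0.96035156 V.
Error = 0.963 − 0.96035156 = 0.00264844 V = 2.648 mV.

2.648 mV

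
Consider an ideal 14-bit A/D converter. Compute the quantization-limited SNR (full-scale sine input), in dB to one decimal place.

86.0 dB

SNR ≈ 6.02·N + 1.76 dB = 6.02·14 + 1.76 = 86.04 dB.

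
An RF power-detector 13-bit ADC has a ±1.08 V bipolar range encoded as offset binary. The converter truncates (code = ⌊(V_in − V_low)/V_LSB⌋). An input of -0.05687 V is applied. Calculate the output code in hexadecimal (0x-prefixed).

With 8192 levels over 2.16 V, one step is 263.67 µV.
Input sits at 3880.315 steps above V_low.
Floor → code 3880.
In hexadecimal (0x-prefixed): 0xF28.

code 0xF28 (decimal 3880)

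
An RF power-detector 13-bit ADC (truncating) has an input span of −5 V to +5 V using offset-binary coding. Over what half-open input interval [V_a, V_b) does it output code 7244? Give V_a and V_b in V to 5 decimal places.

[3.84277 V, 3.84399 V)

LSB = 10/2^13 = 1.221 mV.
V_a = V_low + 7244·LSB = 3.84277 V; V_b = V_low + 7245·LSB = 3.84399 V.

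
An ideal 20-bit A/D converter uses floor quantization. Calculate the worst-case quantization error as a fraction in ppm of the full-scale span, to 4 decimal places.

0.9537 ppm

Truncating → worst-case error = 1 LSB = V_FS/2^20, so 1e+06/1048576 = 0.953674 ppm of full scale.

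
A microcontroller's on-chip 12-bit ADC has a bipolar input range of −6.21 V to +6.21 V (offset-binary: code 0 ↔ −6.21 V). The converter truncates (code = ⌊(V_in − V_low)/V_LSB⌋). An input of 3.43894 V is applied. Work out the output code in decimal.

code 3182

With 4096 levels over 12.42 V, one step is 3.032 mV.
Input sits at 3182.130 steps above V_low.
⌊·⌋(3182.130) = 3182.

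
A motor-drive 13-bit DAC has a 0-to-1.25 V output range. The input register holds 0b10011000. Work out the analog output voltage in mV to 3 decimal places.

23.193 mV

LSB = 1.25 V / 2^13 = 152.59 µV.
Code 0b10011000 = 152 decimal.
V_out = 0 + 152 × 0.000152588 V = 0.0231934 V.
= 23.193 mV.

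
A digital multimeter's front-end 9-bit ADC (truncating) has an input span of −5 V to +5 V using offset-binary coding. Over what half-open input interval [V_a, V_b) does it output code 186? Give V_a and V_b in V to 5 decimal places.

[-1.36719 V, -1.34766 V)

LSB = 10/2^9 = 19.531 mV.
V_a = V_low + 186·LSB = -1.36719 V; V_b = V_low + 187·LSB = -1.34766 V.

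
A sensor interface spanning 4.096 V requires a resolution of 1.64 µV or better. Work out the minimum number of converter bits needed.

22 bits

Number of steps required ≥ 4.096 V / 1.64 µV = 2497560.98.
Need 2^N ≥ 2497560.98; 2^21 = 2097152, 2^22 = 4194304.
Minimum N = 22.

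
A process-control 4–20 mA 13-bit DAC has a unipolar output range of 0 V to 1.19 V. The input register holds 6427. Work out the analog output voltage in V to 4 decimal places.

LSB = 1.19 V / 2^13 = 145.26 µV.
V_out = 0 + 6427 × 0.000145264 V = 0.93361 V.

0.9336 V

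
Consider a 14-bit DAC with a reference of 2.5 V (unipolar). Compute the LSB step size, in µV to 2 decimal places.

Full-scale span = 2.5 V.
LSB = 2.5 / 2^14 = 2.5 / 16384 = 0.000152588 V = 152.59 µV.

152.59 µV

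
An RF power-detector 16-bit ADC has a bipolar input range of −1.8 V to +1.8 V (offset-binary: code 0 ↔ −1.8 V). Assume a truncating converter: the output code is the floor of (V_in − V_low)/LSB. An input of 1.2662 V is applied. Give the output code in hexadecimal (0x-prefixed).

code 0xDA0A (decimal 55818)

Full-scale span = 3.6 V; LSB = 3.6/2^16 = 54.93 µV.
Input sits at 55818.468 steps above V_low.
Floor → code 55818.
In hexadecimal (0x-prefixed): 0xDA0A.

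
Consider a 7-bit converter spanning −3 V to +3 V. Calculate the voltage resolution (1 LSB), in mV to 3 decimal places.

46.875 mV

Full-scale span = 6 V.
LSB = 6 / 2^7 = 6 / 128 = 0.046875 V = 46.875 mV.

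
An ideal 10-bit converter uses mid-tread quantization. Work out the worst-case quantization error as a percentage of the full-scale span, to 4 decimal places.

0.0488 %

Rounding → worst-case error = ½ LSB = V_FS/2^11, so 100/2048 = 0.0488281 % of full scale.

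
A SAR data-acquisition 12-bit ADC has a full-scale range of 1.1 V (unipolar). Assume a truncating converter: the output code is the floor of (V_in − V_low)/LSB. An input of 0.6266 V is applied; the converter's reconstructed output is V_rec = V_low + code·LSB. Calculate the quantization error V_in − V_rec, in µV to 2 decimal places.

Step size: 1.1 V ÷ 2^12 = 268.55 µV.
Scaled input = 2333.2305 LSBs, so code = 2333.
Code 2333 maps back to 0 + 2333×0.000268555 V = 0.62653809 V.
V_in − V_rec = 6.19141e-05 V = 61.91 µV.

61.91 µV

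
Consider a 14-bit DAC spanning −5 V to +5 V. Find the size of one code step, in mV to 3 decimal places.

0.610 mV

Full-scale span = 10 V.
LSB = 10 / 2^14 = 10 / 16384 = 0.000610352 V = 0.610 mV.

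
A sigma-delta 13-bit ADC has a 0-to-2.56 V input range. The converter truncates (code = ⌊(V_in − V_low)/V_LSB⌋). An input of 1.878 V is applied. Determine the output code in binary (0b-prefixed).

Full-scale span = 2.56 V; LSB = 2.56/2^13 = 312.50 µV.
(V_in − V_low)/LSB = (1.878 − 0) / 0.0003125 = 6009.600.
So the output code is 6009.
In binary (0b-prefixed): 0b1011101111001.

code 0b1011101111001 (decimal 6009)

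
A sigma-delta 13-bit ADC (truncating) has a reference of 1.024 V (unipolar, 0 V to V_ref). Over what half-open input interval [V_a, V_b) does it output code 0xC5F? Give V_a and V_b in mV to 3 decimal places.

LSB = 1.024/2^13 = 125.00 µV.
Code 0xC5F = 3167 decimal.
V_a = V_low + 3167·LSB = 0.395875 V; V_b = V_low + 3168·LSB = 0.396 V.

[395.875 mV, 396.000 mV)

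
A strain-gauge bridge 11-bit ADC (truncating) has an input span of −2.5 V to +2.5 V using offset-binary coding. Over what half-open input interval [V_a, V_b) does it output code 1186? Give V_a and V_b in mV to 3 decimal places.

LSB = 5/2^11 = 2.441 mV.
V_a = V_low + 1186·LSB = 0.395508 V; V_b = V_low + 1187·LSB = 0.397949 V.

[395.508 mV, 397.949 mV)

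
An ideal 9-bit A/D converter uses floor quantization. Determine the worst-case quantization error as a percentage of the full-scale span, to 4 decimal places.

Truncating → worst-case error = 1 LSB = V_FS/2^9, so 100/512 = 0.195312 % of full scale.

0.1953 %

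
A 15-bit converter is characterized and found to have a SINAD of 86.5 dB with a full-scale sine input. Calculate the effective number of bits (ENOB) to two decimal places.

14.08 bits

ENOB = (SINAD − 1.76) / 6.02 = (86.5 − 1.76)/6.02 = 14.076.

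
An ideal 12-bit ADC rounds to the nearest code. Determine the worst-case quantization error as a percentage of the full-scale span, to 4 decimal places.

0.0122 %

Rounding → worst-case error = ½ LSB = V_FS/2^13, so 100/8192 = 0.012207 % of full scale.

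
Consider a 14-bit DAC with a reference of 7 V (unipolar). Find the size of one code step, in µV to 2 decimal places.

427.25 µV

Full-scale span = 7 V.
LSB = 7 / 2^14 = 7 / 16384 = 0.000427246 V = 427.25 µV.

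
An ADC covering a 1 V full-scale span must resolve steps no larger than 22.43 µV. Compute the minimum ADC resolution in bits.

16 bits

Number of steps required ≥ 1 V / 22.43 µV = 44583.15.
Need 2^N ≥ 44583.15; 2^15 = 32768, 2^16 = 65536.
Minimum N = 16.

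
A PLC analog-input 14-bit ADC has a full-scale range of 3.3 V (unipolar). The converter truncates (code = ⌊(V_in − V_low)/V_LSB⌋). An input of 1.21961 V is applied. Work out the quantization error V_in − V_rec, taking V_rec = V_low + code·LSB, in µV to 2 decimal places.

One LSB is 3.3 V / 16384 = 201.42 µV.
(V_in − V_low)/LSB = (1.21961 − 0)/0.000201416 = 6055.1789 → code 6055 (floor).
V_rec = 0 + 6055·0.000201416 = 1.219574 V.
Error = 1.21961 − 1.219574 = 3.60254e-05 V = 36.03 µV.

36.03 µV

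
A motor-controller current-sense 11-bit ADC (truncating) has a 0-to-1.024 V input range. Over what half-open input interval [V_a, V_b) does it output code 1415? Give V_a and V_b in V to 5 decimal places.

LSB = 1.024/2^11 = 0.500 mV.
V_a = V_low + 1415·LSB = 0.7075 V; V_b = V_low + 1416·LSB = 0.708 V.

[0.70750 V, 0.70800 V)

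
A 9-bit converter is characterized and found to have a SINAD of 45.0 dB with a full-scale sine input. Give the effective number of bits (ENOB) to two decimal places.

7.18 bits

ENOB = (SINAD − 1.76) / 6.02 = (45.0 − 1.76)/6.02 = 7.183.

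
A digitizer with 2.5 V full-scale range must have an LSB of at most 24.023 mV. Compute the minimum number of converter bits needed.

7 bits

Number of steps required ≥ 2.5 V / 24.023 mV = 104.07.
Need 2^N ≥ 104.07; 2^6 = 64, 2^7 = 128.
Minimum N = 7.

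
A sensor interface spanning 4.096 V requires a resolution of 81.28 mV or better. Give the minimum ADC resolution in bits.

Number of steps required ≥ 4.096 V / 81.28 mV = 50.39.
Need 2^N ≥ 50.39; 2^5 = 32, 2^6 = 64.
Minimum N = 6.

6 bits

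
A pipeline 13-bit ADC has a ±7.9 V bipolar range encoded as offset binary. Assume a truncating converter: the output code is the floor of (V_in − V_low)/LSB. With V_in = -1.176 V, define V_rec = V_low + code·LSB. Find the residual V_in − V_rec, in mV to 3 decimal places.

Step size: 15.8 V ÷ 2^13 = 1.929 mV.
(-1.176 − (−7.9))/0.00192871 = 3486.2663; ⌊·⌋ gives code 3486.
Reconstructed: -1.1765137 V.
Difference: 0.000513672 V → 0.514 mV.

0.514 mV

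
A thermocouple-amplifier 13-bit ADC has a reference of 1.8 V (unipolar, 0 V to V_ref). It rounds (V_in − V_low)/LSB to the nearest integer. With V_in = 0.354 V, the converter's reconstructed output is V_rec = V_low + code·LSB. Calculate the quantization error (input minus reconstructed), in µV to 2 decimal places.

Step size: 1.8 V ÷ 2^13 = 219.73 µV.
(V_in − V_low)/LSB = (0.354 − 0)/0.000219727 = 1611.0933 → code 1611 (round).
V_rec = 0 + 1611·0.000219727 = 0.35397949 V.
Difference: 2.05078e-05 V → 20.51 µV.

20.51 µV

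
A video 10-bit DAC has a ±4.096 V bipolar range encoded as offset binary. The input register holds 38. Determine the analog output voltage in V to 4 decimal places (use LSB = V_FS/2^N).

LSB = 8.192 V / 2^10 = 8.000 mV.
V_out = (−4.096) + 38 × 0.008 V = -3.792 V.

-3.7920 V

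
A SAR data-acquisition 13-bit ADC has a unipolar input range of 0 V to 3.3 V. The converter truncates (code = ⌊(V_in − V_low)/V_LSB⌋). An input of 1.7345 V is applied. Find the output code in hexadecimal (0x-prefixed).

Full-scale span = 3.3 V; LSB = 3.3/2^13 = 402.83 µV.
(1.7345 − 0) / 0.000402832 = 4305.765 LSBs.
Floor → code 4305.
In hexadecimal (0x-prefixed): 0x10D1.

code 0x10D1 (decimal 4305)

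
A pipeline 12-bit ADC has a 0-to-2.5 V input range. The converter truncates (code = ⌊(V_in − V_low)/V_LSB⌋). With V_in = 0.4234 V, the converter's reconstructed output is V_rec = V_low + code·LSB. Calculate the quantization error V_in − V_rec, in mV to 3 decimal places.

Step size: 2.5 V ÷ 2^12 = 0.610 mV.
(V_in − V_low)/LSB = (0.4234 − 0)/0.000610352 = 693.6986 → code 693 (floor).
Code 693 maps back to 0 + 693×0.000610352 V = 0.42297363 V.
Difference: 0.000426367 V → 0.426 mV.

0.426 mV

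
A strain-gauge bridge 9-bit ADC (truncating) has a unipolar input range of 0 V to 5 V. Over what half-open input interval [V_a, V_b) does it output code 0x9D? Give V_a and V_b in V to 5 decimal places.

LSB = 5/2^9 = 9.766 mV.
Code 0x9D = 157 decimal.
V_a = V_low + 157·LSB = 1.5332 V; V_b = V_low + 158·LSB = 1.54297 V.

[1.53320 V, 1.54297 V)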